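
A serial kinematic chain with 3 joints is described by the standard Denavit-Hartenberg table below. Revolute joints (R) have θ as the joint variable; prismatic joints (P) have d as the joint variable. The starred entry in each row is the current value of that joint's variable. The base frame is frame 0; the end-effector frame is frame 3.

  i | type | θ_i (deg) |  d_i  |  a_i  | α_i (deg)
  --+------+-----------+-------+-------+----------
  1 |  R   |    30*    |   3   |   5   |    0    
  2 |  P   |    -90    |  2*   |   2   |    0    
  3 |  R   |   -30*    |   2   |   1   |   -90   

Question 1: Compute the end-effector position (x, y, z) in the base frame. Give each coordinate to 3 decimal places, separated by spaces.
5.330 -0.232 7.000

after link 1: o_1 = (4.3301, 2.5000, 3.0000)
after link 2: o_2 = (5.3301, 0.7679, 5.0000)
after link 3: o_3 = (5.3301, -0.2321, 7.0000)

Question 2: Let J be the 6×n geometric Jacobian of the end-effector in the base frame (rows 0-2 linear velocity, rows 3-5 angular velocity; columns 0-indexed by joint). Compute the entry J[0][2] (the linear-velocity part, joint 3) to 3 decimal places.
axis z_2 = (0.0000,0.0000,1.0000); lever o_n−o_2 = (0.0000,-1.0000,2.0000)
cross product → J_v[:, 2] = (1.0000,0.0000,-0.0000)
J_ω[:, 2] = z_2
entry J[0][2] = 1.0000

1.000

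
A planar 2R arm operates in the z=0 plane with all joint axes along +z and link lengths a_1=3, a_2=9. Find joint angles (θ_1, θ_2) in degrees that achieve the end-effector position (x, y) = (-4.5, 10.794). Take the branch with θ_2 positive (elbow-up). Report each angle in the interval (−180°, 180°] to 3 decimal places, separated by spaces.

89.992 30.010

cos θ_2 = (136.7604−3²−9²)/(2·3·9) = 0.8659; θ_2 = 30.0105° (elbow-up)
β = atan2(10.7940,-4.5000) = 112.6312°; ψ = atan2(4.5014,10.7934) = 22.6387°
θ_1 = β − ψ = 89.9924°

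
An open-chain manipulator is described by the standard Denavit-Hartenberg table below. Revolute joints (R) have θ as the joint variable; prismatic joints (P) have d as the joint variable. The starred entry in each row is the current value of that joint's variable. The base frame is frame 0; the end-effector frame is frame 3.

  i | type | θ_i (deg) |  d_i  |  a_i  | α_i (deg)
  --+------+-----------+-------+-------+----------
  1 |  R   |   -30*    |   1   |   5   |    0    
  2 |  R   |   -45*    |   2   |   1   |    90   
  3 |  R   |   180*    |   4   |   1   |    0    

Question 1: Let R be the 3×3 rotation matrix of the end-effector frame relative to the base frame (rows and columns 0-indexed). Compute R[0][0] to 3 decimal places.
End-effector x-axis (col 0 of R) = (-0.2588,0.9659,0.0000)
R[0][0] = -0.2588

-0.259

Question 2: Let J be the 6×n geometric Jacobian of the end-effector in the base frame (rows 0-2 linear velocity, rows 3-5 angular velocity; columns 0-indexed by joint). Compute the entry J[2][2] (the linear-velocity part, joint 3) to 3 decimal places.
-1.000

axis z_2 = (-0.9659,-0.2588,0.0000); lever o_n−o_2 = (-4.1225,-0.0694,0.0000)
cross product → J_v[:, 2] = (-0.0000,0.0000,-1.0000)
J_ω[:, 2] = z_2
entry J[2][2] = -1.0000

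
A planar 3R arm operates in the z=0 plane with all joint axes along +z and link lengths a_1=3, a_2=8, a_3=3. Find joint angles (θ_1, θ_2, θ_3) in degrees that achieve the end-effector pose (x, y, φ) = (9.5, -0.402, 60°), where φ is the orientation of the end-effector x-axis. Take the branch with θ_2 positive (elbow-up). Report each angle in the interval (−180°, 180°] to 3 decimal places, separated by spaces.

wrist centre = target − a_3·(cos φ, sin φ) = (8.0000, -3.0001)
cos θ_2 = (73.0005−3²−8²)/(2·3·8) = 0.0000; θ_2 = 89.9995° (elbow-up)
β = atan2(-3.0001,8.0000) = -20.5565°; ψ = atan2(8.0000,3.0001) = 69.4435°
θ_1 = β − ψ = -90.0000°
θ_3 = φ − θ_1 − θ_2 = 60.0005° (wrapped to (-180°,180°])

-90.000 89.999 60.001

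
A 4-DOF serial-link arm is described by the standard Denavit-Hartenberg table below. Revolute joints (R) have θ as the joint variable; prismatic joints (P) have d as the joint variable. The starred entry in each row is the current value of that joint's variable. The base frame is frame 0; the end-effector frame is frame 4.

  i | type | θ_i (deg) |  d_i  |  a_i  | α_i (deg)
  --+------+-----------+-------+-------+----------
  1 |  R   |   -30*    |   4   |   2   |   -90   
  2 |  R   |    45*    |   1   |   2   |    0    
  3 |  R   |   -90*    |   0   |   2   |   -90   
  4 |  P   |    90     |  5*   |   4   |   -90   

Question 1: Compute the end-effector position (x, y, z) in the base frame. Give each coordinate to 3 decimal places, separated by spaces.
after link 1: o_1 = (1.7321, -1.0000, 4.0000)
after link 2: o_2 = (3.4568, -0.8411, 2.5858)
after link 3: o_3 = (4.6815, -1.5482, 4.0000)
after link 4: o_4 = (5.7434, -6.7801, 0.4645)

5.743 -6.780 0.464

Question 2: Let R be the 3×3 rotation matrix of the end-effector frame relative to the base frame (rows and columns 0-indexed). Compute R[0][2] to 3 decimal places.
-0.612

End-effector z-axis (col 2 of R) = (-0.6124,0.3536,-0.7071)
R[0][2] = -0.6124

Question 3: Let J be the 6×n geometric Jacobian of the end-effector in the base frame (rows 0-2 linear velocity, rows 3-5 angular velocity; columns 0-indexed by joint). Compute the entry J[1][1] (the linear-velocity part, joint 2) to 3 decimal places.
1.768

axis z_1 = (0.5000,0.8660,0.0000); lever o_n−o_1 = (4.0114,-5.7801,-3.5355)
cross product → J_v[:, 1] = (-3.0619,1.7678,-6.3640)
J_ω[:, 1] = z_1
entry J[1][1] = 1.7678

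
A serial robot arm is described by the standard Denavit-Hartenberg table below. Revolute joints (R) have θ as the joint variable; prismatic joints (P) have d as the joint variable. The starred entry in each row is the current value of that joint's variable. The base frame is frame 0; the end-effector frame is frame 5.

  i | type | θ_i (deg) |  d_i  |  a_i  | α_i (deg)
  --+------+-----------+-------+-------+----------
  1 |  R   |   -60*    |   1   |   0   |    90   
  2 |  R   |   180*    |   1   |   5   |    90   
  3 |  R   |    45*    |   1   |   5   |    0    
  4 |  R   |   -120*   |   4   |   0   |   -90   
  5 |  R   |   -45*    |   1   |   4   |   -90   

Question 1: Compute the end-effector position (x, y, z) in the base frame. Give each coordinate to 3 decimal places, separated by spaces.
after link 1: o_1 = (0.0000, 0.0000, 1.0000)
after link 2: o_2 = (-3.3660, 3.8301, 1.0000)
after link 3: o_3 = (-8.1957, 5.1242, 2.0000)
after link 4: o_4 = (-8.1957, 5.1242, 6.0000)
after link 5: o_5 = (-6.9028, 7.8313, 8.8284)

-6.903 7.831 8.828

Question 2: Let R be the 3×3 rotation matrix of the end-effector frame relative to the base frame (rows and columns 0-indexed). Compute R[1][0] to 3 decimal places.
0.500

End-effector x-axis (col 0 of R) = (0.5000,0.5000,0.7071)
R[1][0] = 0.5000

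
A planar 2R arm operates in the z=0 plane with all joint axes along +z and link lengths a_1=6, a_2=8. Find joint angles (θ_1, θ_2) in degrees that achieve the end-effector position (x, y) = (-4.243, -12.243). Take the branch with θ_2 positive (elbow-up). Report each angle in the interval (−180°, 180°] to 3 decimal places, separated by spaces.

cos θ_2 = (167.8941−6²−8²)/(2·6·8) = 0.7072; θ_2 = 44.9900° (elbow-up)
β = atan2(-12.2430,-4.2430) = -109.1145°; ψ = atan2(5.6559,11.6578) = 25.8806°
θ_1 = β − ψ = -134.9951°

-134.995 44.990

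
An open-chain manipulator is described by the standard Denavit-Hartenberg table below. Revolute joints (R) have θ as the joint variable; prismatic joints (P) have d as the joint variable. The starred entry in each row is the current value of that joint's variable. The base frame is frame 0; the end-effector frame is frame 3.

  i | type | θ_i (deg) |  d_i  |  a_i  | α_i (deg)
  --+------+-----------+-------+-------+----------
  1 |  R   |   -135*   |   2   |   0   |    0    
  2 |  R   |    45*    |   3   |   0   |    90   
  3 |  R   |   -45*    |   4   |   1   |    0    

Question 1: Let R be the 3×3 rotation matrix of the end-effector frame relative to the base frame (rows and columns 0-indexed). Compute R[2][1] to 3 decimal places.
End-effector y-axis (col 1 of R) = (0.0000,-0.7071,0.7071)
R[2][1] = 0.7071

0.707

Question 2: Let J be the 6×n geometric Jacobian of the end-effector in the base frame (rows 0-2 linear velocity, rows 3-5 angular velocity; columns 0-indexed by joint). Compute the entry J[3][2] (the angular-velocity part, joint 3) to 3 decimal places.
-1.000

axis z_2 = (-1.0000,0.0000,0.0000); lever o_n−o_2 = (-4.0000,-0.7071,-0.7071)
cross product → J_v[:, 2] = (0.0000,-0.7071,0.7071)
J_ω[:, 2] = z_2
entry J[3][2] = -1.0000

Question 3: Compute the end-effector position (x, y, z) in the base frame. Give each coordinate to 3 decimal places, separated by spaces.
after link 1: o_1 = (0.0000, 0.0000, 2.0000)
after link 2: o_2 = (0.0000, 0.0000, 5.0000)
after link 3: o_3 = (-4.0000, -0.7071, 4.2929)

-4.000 -0.707 4.293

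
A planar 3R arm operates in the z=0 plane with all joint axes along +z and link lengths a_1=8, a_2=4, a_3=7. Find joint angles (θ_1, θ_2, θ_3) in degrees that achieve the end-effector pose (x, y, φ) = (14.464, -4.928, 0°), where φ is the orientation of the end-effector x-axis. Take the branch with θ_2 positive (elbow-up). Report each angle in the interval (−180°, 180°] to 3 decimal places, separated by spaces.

-60.000 90.003 -30.003

wrist centre = target − a_3·(cos φ, sin φ) = (7.4640, -4.9280)
cos θ_2 = (79.9965−8²−4²)/(2·8·4) = -0.0001; θ_2 = 90.0032° (elbow-up)
β = atan2(-4.9280,7.4640) = -33.4342°; ψ = atan2(4.0000,7.9998) = 26.5657°
θ_1 = β − ψ = -59.9999°
θ_3 = φ − θ_1 − θ_2 = -30.0032° (wrapped to (-180°,180°])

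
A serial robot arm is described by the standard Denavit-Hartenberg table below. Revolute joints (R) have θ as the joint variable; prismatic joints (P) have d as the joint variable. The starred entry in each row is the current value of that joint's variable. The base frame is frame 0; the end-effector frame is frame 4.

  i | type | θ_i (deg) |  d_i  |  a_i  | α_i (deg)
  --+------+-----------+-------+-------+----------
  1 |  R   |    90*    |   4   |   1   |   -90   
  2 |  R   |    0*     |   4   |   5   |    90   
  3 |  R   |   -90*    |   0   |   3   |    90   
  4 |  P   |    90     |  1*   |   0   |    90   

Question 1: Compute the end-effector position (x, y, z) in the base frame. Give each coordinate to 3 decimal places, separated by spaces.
-1.000 5.000 4.000

after link 1: o_1 = (0.0000, 1.0000, 4.0000)
after link 2: o_2 = (-4.0000, 6.0000, 4.0000)
after link 3: o_3 = (-1.0000, 6.0000, 4.0000)
after link 4: o_4 = (-1.0000, 5.0000, 4.0000)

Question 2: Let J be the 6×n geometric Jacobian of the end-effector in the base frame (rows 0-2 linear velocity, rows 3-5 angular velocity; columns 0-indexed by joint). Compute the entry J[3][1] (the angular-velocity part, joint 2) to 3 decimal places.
-1.000

axis z_1 = (-1.0000,0.0000,0.0000); lever o_n−o_1 = (-1.0000,4.0000,0.0000)
cross product → J_v[:, 1] = (-0.0000,-0.0000,-4.0000)
J_ω[:, 1] = z_1
entry J[3][1] = -1.0000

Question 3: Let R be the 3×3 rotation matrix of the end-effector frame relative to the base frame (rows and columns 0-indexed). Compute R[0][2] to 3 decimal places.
End-effector z-axis (col 2 of R) = (1.0000,-0.0000,-0.0000)
R[0][2] = 1.0000

1.000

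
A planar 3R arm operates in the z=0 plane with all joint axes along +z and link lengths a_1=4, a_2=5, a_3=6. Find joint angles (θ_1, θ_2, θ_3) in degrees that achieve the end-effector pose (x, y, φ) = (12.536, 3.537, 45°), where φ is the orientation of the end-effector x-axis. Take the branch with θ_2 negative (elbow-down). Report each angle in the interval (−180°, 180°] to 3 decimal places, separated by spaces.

wrist centre = target − a_3·(cos φ, sin φ) = (8.2934, -0.7056)
cos θ_2 = (69.2777−4²−5²)/(2·4·5) = 0.7069; θ_2 = -45.0132° (elbow-down)
β = atan2(-0.7056,8.2934) = -4.8633°; ψ = atan2(-3.5364,7.5347) = -25.1426°
θ_1 = β − ψ = 20.2793°
θ_3 = φ − θ_1 − θ_2 = 69.7340° (wrapped to (-180°,180°])

20.279 -45.013 69.734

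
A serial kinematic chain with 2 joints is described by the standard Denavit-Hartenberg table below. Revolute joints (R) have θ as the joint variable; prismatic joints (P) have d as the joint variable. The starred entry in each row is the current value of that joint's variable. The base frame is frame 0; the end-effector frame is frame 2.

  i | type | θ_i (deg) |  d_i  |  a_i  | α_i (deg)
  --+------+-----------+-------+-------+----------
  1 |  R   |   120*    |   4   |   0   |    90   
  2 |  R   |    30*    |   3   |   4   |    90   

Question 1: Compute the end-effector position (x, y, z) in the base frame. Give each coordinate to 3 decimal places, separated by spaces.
after link 1: o_1 = (0.0000, 0.0000, 4.0000)
after link 2: o_2 = (0.8660, 4.5000, 6.0000)

0.866 4.500 6.000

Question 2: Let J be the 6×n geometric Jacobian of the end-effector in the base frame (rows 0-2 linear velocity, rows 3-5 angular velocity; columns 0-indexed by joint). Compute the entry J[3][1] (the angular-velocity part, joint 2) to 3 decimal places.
0.866

axis z_1 = (0.8660,0.5000,0.0000); lever o_n−o_1 = (0.8660,4.5000,2.0000)
cross product → J_v[:, 1] = (1.0000,-1.7321,3.4641)
J_ω[:, 1] = z_1
entry J[3][1] = 0.8660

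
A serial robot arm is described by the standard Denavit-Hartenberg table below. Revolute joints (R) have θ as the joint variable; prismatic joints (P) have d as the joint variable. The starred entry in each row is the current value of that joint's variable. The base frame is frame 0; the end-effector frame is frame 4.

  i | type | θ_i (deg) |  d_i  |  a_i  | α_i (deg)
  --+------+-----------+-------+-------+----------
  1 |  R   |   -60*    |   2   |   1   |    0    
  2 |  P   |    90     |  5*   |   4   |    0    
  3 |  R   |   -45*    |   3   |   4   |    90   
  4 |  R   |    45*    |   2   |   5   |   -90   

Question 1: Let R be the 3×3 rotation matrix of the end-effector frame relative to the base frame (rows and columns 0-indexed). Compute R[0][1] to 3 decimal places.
End-effector y-axis (col 1 of R) = (0.2588,0.9659,-0.0000)
R[0][1] = 0.2588

0.259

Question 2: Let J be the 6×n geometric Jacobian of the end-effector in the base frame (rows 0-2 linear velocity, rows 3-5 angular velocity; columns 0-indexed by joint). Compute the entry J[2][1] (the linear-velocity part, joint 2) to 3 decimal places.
1.000

prismatic axis z_1 = (0.0000,0.0000,1.0000)
J_v[:, 1] = z_1; J_ω[:, 1] = (0,0,0)
entry J[2][1] = 1.0000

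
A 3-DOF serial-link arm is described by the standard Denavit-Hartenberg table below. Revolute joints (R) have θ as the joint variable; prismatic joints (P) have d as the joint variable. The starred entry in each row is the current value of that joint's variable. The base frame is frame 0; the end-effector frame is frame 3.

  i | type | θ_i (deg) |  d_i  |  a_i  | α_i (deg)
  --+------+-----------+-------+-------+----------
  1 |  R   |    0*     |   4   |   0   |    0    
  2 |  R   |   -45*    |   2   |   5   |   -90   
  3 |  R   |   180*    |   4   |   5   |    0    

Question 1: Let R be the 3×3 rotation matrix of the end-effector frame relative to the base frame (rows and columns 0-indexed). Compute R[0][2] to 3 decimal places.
0.707

End-effector z-axis (col 2 of R) = (0.7071,0.7071,0.0000)
R[0][2] = 0.7071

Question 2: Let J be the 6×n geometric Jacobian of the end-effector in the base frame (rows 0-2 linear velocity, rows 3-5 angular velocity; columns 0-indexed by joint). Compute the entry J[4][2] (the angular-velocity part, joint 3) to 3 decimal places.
0.707

axis z_2 = (0.7071,0.7071,0.0000); lever o_n−o_2 = (-0.7071,6.3640,0.0000)
cross product → J_v[:, 2] = (-0.0000,-0.0000,5.0000)
J_ω[:, 2] = z_2
entry J[4][2] = 0.7071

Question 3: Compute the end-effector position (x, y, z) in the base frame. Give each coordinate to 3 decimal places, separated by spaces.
2.828 2.828 6.000

after link 1: o_1 = (0.0000, 0.0000, 4.0000)
after link 2: o_2 = (3.5355, -3.5355, 6.0000)
after link 3: o_3 = (2.8284, 2.8284, 6.0000)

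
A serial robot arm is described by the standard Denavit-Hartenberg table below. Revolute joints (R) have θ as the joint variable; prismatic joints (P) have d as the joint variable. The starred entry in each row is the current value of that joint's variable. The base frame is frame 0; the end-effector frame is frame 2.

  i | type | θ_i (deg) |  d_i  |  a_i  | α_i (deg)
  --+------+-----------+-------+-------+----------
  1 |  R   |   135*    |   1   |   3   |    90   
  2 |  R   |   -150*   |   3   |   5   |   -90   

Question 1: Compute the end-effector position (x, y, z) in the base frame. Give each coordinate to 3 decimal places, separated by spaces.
3.062 1.181 -1.500

after link 1: o_1 = (-2.1213, 2.1213, 1.0000)
after link 2: o_2 = (3.0619, 1.1808, -1.5000)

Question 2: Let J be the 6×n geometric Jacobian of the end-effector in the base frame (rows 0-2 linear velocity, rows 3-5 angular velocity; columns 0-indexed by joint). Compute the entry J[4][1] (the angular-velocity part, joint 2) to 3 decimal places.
0.707

axis z_1 = (0.7071,0.7071,0.0000); lever o_n−o_1 = (5.1832,-0.9405,-2.5000)
cross product → J_v[:, 1] = (-1.7678,1.7678,-4.3301)
J_ω[:, 1] = z_1
entry J[4][1] = 0.7071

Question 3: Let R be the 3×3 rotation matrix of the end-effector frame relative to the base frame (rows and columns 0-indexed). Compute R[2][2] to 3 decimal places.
-0.866

End-effector z-axis (col 2 of R) = (-0.3536,0.3536,-0.8660)
R[2][2] = -0.8660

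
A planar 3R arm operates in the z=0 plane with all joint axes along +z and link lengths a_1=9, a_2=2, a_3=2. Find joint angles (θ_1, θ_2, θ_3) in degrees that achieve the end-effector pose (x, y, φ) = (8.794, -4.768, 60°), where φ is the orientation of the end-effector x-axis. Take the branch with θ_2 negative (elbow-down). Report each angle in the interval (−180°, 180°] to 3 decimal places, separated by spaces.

wrist centre = target − a_3·(cos φ, sin φ) = (7.7940, -6.5001)
cos θ_2 = (102.9971−9²−2²)/(2·9·2) = 0.4999; θ_2 = -60.0053° (elbow-down)
β = atan2(-6.5001,7.7940) = -39.8275°; ψ = atan2(-1.7321,9.9998) = -9.8271°
θ_1 = β − ψ = -30.0004°
θ_3 = φ − θ_1 − θ_2 = 150.0057° (wrapped to (-180°,180°])

-30.000 -60.005 150.006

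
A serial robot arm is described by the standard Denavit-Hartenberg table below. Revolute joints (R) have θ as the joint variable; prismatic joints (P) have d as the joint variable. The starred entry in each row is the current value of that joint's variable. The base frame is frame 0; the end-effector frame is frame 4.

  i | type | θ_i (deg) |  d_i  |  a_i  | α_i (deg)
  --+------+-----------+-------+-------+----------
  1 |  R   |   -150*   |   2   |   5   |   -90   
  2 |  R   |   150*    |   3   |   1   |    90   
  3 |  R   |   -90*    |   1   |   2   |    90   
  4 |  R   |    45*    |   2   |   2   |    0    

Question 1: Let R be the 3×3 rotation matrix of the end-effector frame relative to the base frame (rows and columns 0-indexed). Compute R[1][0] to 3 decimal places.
End-effector x-axis (col 0 of R) = (-0.6597,0.4356,-0.6124)
R[1][0] = 0.4356

0.436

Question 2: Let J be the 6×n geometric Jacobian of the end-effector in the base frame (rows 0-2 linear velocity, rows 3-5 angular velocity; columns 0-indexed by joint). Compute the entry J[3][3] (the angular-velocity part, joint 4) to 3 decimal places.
-0.750

axis z_3 = (-0.7500,-0.4330,0.5000); lever o_n−o_3 = (-2.8195,0.0052,-0.2247)
cross product → J_v[:, 3] = (0.0947,-1.5783,-1.2247)
J_ω[:, 3] = z_3
entry J[3][3] = -0.7500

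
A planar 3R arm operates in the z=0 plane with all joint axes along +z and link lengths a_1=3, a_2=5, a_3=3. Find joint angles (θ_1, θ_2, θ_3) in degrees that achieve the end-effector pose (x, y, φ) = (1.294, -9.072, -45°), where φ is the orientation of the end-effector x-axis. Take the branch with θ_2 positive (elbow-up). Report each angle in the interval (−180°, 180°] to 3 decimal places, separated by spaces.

wrist centre = target − a_3·(cos φ, sin φ) = (-0.8273, -6.9507)
cos θ_2 = (48.9964−3²−5²)/(2·3·5) = 0.4999; θ_2 = 60.0079° (elbow-up)
β = atan2(-6.9507,-0.8273) = -96.7878°; ψ = atan2(4.3305,5.4994) = 38.2185°
θ_1 = β − ψ = -135.0063°
θ_3 = φ − θ_1 − θ_2 = 29.9984° (wrapped to (-180°,180°])

-135.006 60.008 29.998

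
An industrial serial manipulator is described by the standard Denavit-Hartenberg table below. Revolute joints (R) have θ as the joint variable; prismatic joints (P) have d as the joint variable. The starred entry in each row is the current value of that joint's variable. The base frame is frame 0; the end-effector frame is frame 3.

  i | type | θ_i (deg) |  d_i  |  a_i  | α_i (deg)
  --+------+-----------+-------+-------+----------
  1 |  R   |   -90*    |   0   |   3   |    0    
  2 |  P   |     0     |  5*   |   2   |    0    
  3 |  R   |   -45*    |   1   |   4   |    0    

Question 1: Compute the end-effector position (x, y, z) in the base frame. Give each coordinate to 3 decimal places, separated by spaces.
after link 1: o_1 = (0.0000, -3.0000, 0.0000)
after link 2: o_2 = (0.0000, -5.0000, 5.0000)
after link 3: o_3 = (-2.8284, -7.8284, 6.0000)

-2.828 -7.828 6.000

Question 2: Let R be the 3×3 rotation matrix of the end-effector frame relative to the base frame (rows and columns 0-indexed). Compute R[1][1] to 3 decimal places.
End-effector y-axis (col 1 of R) = (0.7071,-0.7071,0.0000)
R[1][1] = -0.7071

-0.707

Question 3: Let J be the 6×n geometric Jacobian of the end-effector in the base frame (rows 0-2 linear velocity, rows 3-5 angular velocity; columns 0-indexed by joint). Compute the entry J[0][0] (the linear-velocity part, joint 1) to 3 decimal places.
axis z_0 = ẑ; lever o_n−o_0 = (-2.8284,-7.8284,6.0000)
cross product → J_v[:, 0] = (7.8284,-2.8284,0.0000)
J_ω[:, 0] = z_0
entry J[0][0] = 7.8284

7.828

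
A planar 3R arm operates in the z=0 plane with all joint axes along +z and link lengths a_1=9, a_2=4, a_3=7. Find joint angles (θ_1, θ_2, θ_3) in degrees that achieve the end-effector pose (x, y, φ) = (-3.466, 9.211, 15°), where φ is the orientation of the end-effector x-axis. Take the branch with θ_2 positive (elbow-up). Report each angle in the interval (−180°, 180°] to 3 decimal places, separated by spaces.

wrist centre = target − a_3·(cos φ, sin φ) = (-10.2275, 7.3993)
cos θ_2 = (159.3505−9²−4²)/(2·9·4) = 0.8660; θ_2 = 30.0053° (elbow-up)
β = atan2(7.3993,-10.2275) = 144.1154°; ψ = atan2(2.0003,12.4639) = 9.1176°
θ_1 = β − ψ = 134.9978°
θ_3 = φ − θ_1 − θ_2 = -150.0031° (wrapped to (-180°,180°])

134.998 30.005 -150.003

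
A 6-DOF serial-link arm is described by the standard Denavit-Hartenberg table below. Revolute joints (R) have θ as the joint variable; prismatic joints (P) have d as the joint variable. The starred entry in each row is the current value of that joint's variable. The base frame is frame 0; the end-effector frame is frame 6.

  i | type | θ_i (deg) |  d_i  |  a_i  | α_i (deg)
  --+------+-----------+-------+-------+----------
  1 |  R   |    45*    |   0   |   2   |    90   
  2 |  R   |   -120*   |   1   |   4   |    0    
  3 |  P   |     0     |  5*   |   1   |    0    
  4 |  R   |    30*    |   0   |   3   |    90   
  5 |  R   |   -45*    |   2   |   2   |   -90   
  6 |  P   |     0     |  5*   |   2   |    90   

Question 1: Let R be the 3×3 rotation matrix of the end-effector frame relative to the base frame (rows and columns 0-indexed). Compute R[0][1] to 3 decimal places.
End-effector y-axis (col 1 of R) = (0.5000,-0.5000,-0.7071)
R[0][1] = 0.5000

0.500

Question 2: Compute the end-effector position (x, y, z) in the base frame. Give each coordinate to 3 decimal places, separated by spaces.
2.975 -6.510 -13.694

after link 1: o_1 = (1.4142, 1.4142, 0.0000)
after link 2: o_2 = (0.7071, -0.7071, -3.4641)
after link 3: o_3 = (3.8891, -4.5962, -4.3301)
after link 4: o_4 = (3.8891, -4.5962, -7.3301)
after link 5: o_5 = (1.4749, -5.0104, -8.7443)
after link 6: o_6 = (2.9749, -6.5104, -13.6941)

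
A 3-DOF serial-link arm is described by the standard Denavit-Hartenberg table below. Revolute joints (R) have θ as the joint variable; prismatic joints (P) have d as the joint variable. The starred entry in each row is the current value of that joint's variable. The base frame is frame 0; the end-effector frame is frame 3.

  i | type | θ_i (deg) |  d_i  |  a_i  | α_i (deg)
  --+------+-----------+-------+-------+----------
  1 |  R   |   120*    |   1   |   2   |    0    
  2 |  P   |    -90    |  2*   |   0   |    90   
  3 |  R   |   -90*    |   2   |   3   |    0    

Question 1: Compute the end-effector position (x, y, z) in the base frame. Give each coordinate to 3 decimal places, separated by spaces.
after link 1: o_1 = (-1.0000, 1.7321, 1.0000)
after link 2: o_2 = (-1.0000, 1.7321, 3.0000)
after link 3: o_3 = (0.0000, -0.0000, 0.0000)

0.000 -0.000 0.000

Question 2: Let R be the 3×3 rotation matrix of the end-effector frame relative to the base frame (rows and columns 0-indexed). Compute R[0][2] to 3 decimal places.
0.500

End-effector z-axis (col 2 of R) = (0.5000,-0.8660,0.0000)
R[0][2] = 0.5000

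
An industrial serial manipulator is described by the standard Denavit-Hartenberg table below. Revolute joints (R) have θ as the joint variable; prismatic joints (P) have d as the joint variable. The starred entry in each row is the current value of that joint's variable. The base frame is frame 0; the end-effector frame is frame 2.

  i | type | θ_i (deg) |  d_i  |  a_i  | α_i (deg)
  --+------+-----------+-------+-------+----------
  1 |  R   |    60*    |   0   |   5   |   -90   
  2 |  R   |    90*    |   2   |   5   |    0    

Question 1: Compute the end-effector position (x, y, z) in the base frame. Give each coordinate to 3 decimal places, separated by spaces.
0.768 5.330 -5.000

after link 1: o_1 = (2.5000, 4.3301, 0.0000)
after link 2: o_2 = (0.7679, 5.3301, -5.0000)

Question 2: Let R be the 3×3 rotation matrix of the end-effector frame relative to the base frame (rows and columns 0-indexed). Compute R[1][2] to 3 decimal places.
End-effector z-axis (col 2 of R) = (-0.8660,0.5000,0.0000)
R[1][2] = 0.5000

0.500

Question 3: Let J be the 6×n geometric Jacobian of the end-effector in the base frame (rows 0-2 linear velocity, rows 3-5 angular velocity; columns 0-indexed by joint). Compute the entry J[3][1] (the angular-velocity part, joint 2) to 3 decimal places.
-0.866

axis z_1 = (-0.8660,0.5000,0.0000); lever o_n−o_1 = (-1.7321,1.0000,-5.0000)
cross product → J_v[:, 1] = (-2.5000,-4.3301,-0.0000)
J_ω[:, 1] = z_1
entry J[3][1] = -0.8660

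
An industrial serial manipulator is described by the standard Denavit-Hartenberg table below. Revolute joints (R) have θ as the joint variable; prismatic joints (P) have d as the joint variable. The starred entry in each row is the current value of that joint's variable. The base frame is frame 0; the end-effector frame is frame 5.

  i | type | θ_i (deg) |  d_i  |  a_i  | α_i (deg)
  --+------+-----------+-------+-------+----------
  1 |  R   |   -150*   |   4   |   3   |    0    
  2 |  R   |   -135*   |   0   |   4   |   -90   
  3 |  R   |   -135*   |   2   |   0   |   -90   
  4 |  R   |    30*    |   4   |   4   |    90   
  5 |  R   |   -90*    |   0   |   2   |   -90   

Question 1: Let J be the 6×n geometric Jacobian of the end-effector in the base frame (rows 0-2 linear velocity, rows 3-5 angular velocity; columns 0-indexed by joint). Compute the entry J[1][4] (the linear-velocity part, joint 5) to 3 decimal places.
-1.442

axis z_4 = (-0.9280,-0.1174,0.3536); lever o_n−o_4 = (-0.3660,-1.3660,-1.4142)
cross product → J_v[:, 4] = (0.6489,-1.4418,1.2247)
J_ω[:, 4] = z_4
entry J[1][4] = -1.4418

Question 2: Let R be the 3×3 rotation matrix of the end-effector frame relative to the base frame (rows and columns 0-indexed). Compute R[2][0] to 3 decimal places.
-0.707

End-effector x-axis (col 0 of R) = (-0.1830,-0.6830,-0.7071)
R[2][0] = -0.7071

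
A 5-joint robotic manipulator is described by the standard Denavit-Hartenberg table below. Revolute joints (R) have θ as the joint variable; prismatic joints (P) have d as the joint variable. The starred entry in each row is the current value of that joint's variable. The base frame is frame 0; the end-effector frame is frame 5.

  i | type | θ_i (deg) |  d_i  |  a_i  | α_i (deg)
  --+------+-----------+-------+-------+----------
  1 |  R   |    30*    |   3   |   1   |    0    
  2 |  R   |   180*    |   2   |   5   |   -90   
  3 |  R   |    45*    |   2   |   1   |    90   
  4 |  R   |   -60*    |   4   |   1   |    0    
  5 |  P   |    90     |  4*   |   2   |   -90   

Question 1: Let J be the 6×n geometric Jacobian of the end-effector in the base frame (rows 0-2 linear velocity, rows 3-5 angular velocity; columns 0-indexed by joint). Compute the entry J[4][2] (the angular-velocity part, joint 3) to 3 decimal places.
axis z_2 = (0.5000,-0.8660,0.0000); lever o_n−o_2 = (-5.8112,-5.8192,3.3714)
cross product → J_v[:, 2] = (-2.9198,-1.6857,-7.9423)
J_ω[:, 2] = z_2
entry J[4][2] = -0.8660

-0.866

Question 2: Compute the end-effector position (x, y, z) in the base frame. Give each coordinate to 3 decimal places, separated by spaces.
after link 1: o_1 = (0.8660, 0.5000, 3.0000)
after link 2: o_2 = (-3.4641, -2.0000, 5.0000)
after link 3: o_3 = (-3.0765, -4.0856, 4.2929)
after link 4: o_4 = (-6.2652, -4.9266, 6.7678)
after link 5: o_5 = (-9.2753, -7.8192, 8.3714)

-9.275 -7.819 8.371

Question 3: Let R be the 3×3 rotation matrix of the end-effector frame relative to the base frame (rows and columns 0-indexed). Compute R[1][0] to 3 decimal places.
-0.739

End-effector x-axis (col 0 of R) = (-0.2803,-0.7392,-0.6124)
R[1][0] = -0.7392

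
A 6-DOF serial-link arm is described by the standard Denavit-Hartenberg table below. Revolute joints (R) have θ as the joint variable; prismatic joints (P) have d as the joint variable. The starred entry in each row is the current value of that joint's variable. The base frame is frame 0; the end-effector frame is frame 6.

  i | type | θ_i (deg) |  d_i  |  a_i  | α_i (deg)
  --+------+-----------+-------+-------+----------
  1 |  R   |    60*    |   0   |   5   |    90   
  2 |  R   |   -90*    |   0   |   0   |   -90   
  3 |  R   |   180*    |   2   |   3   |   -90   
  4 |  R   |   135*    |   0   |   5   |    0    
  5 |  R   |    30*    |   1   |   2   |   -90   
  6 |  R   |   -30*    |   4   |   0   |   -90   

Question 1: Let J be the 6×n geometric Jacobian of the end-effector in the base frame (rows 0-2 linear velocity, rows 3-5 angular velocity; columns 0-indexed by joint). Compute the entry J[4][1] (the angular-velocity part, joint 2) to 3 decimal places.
-0.500

axis z_1 = (0.8660,-0.5000,0.0000); lever o_n−o_1 = (1.7713,1.0680,-3.5027)
cross product → J_v[:, 1] = (1.7513,3.0334,1.8105)
J_ω[:, 1] = z_1
entry J[4][1] = -0.5000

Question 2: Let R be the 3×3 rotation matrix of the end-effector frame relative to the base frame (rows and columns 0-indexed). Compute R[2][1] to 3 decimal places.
End-effector y-axis (col 1 of R) = (-0.4830,-0.8365,0.2588)
R[2][1] = 0.2588

0.259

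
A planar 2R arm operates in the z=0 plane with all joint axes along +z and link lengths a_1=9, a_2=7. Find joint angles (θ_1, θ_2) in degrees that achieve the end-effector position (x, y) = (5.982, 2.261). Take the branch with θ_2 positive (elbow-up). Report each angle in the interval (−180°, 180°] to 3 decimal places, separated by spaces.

-30.003 135.005

cos θ_2 = (40.8964−9²−7²)/(2·9·7) = -0.7072; θ_2 = 135.0052° (elbow-up)
β = atan2(2.2610,5.9820) = 20.7049°; ψ = atan2(4.9493,4.0498) = 50.7080°
θ_1 = β − ψ = -30.0030°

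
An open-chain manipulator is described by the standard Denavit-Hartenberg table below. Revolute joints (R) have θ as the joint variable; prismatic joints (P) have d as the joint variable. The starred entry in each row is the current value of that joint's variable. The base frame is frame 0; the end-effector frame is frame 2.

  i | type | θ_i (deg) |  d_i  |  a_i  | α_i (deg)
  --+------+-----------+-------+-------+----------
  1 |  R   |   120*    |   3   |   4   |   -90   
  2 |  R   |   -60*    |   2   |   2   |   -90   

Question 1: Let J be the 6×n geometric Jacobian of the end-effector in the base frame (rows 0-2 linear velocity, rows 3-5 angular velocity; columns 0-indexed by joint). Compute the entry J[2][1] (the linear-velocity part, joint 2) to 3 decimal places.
-1.000

axis z_1 = (-0.8660,-0.5000,0.0000); lever o_n−o_1 = (-2.2321,-0.1340,1.7321)
cross product → J_v[:, 1] = (-0.8660,1.5000,-1.0000)
J_ω[:, 1] = z_1
entry J[2][1] = -1.0000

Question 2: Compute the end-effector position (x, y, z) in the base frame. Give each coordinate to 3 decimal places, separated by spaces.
-4.232 3.330 4.732

after link 1: o_1 = (-2.0000, 3.4641, 3.0000)
after link 2: o_2 = (-4.2321, 3.3301, 4.7321)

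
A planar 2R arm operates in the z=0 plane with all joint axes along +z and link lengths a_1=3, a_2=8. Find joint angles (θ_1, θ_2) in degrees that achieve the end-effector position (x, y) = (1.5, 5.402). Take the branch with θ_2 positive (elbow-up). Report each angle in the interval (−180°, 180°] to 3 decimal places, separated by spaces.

-59.997 149.998

cos θ_2 = (31.4316−3²−8²)/(2·3·8) = -0.8660; θ_2 = 149.9980° (elbow-up)
β = atan2(5.4020,1.5000) = 74.4814°; ψ = atan2(4.0002,-3.9281) = 134.4784°
θ_1 = β − ψ = -59.9971°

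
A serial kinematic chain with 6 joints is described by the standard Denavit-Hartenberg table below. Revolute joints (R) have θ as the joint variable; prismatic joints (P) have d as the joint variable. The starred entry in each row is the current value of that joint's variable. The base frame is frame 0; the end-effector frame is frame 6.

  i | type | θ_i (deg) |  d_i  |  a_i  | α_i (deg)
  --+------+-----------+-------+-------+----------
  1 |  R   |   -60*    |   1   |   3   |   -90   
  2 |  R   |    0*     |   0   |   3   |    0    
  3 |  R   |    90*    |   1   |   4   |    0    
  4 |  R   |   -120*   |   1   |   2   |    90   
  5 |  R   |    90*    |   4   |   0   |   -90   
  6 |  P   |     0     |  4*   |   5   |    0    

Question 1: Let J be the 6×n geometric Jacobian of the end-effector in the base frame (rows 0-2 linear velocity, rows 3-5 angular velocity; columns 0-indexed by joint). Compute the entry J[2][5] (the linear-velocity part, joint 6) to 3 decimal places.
prismatic axis z_5 = (-0.4330,0.7500,-0.5000)
J_v[:, 5] = z_5; J_ω[:, 5] = (0,0,0)
entry J[2][5] = -0.5000

-0.500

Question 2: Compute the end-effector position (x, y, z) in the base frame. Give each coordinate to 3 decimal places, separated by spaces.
7.196 1.536 -0.536

after link 1: o_1 = (1.5000, -2.5981, 1.0000)
after link 2: o_2 = (3.0000, -5.1962, 1.0000)
after link 3: o_3 = (3.8660, -4.6962, -3.0000)
after link 4: o_4 = (5.5981, -5.6962, -2.0000)
after link 5: o_5 = (4.5981, -3.9641, 1.4641)
after link 6: o_6 = (7.1962, 1.5359, -0.5359)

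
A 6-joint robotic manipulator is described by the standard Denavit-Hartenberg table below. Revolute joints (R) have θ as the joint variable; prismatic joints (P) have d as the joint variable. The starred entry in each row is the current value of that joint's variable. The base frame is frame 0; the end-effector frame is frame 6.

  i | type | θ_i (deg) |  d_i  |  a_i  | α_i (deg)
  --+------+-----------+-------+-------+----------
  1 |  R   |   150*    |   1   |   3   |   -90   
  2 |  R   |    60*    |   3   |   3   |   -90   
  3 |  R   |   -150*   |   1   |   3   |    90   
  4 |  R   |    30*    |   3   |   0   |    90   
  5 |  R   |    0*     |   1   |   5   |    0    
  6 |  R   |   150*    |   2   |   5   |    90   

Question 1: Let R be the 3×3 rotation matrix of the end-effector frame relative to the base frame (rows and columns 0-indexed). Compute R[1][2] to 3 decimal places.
End-effector z-axis (col 2 of R) = (0.8041,0.1518,0.5748)
R[1][2] = 0.1518

0.152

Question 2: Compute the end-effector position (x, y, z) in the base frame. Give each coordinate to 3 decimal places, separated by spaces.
after link 1: o_1 = (-2.5981, 1.5000, 1.0000)
after link 2: o_2 = (-5.3971, -0.3481, -1.5981)
after link 3: o_3 = (-4.2721, -2.7296, 0.1519)
after link 4: o_4 = (-2.3236, -0.8546, 1.4510)
after link 5: o_5 = (-0.4943, -4.6994, 4.2566)
after link 6: o_6 = (-2.1371, 0.3367, 5.2252)

-2.137 0.337 5.225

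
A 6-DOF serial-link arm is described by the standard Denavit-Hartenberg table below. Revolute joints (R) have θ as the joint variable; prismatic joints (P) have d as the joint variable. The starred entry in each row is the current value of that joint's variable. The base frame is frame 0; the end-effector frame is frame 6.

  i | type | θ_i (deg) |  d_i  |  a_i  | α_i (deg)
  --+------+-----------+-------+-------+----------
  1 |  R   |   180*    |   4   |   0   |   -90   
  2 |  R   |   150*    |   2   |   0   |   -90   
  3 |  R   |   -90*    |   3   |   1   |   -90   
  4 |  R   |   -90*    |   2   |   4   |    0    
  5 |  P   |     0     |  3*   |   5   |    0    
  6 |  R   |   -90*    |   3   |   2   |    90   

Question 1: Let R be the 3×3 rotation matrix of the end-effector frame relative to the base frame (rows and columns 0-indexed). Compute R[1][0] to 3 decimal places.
End-effector x-axis (col 0 of R) = (0.0000,1.0000,0.0000)
R[1][0] = 1.0000

1.000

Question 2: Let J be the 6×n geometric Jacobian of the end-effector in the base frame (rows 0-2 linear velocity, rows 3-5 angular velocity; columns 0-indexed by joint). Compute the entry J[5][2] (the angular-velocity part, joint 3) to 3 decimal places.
axis z_2 = (0.5000,-0.0000,0.8660); lever o_n−o_2 = (12.9282,1.0000,6.3923)
cross product → J_v[:, 2] = (-0.8660,8.0000,0.5000)
J_ω[:, 2] = z_2
entry J[5][2] = 0.8660

0.866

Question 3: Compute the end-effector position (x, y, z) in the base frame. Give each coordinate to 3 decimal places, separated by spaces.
after link 1: o_1 = (0.0000, 0.0000, 4.0000)
after link 2: o_2 = (-0.0000, -2.0000, 4.0000)
after link 3: o_3 = (1.5000, -3.0000, 6.5981)
after link 4: o_4 = (5.2321, -3.0000, 9.0622)
after link 5: o_5 = (10.3301, -3.0000, 11.8923)
after link 6: o_6 = (12.9282, -1.0000, 10.3923)

12.928 -1.000 10.392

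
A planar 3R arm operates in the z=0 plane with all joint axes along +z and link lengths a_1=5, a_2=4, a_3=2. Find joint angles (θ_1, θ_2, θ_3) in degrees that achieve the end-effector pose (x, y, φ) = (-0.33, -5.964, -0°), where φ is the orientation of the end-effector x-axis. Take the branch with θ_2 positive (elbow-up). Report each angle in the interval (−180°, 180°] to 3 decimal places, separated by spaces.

-150.000 90.003 59.998

wrist centre = target − a_3·(cos φ, sin φ) = (-2.3300, -5.9640)
cos θ_2 = (40.9982−5²−4²)/(2·5·4) = -0.0000; θ_2 = 90.0026° (elbow-up)
β = atan2(-5.9640,-2.3300) = -111.3395°; ψ = atan2(4.0000,4.9998) = 38.6608°
θ_1 = β − ψ = -150.0003°
θ_3 = φ − θ_1 − θ_2 = 59.9977° (wrapped to (-180°,180°])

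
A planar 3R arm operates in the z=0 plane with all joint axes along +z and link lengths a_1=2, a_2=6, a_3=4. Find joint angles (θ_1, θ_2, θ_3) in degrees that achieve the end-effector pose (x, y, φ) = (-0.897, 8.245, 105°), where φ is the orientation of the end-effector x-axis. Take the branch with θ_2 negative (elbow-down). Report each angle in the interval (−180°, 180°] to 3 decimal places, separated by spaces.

-134.991 -150.002 29.994

wrist centre = target − a_3·(cos φ, sin φ) = (0.1383, 4.3813)
cos θ_2 = (19.2149−2²−6²)/(2·2·6) = -0.8660; θ_2 = -150.0024° (elbow-down)
β = atan2(4.3813,0.1383) = 88.1923°; ψ = atan2(-2.9998,-3.1963) = -136.8165°
θ_1 = β − ψ = 225.0088°
θ_3 = φ − θ_1 − θ_2 = 29.9937° (wrapped to (-180°,180°])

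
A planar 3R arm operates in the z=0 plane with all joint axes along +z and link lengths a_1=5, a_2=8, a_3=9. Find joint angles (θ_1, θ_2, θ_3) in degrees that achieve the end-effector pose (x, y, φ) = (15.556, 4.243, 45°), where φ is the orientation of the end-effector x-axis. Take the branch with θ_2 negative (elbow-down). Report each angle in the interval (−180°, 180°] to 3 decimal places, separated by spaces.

wrist centre = target − a_3·(cos φ, sin φ) = (9.1920, -2.1210)
cos θ_2 = (88.9921−5²−8²)/(2·5·8) = -0.0001; θ_2 = -90.0057° (elbow-down)
β = atan2(-2.1210,9.1920) = -12.9930°; ψ = atan2(-8.0000,4.9992) = -57.9987°
θ_1 = β − ψ = 45.0057°
θ_3 = φ − θ_1 − θ_2 = 89.9999° (wrapped to (-180°,180°])

45.006 -90.006 90.000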